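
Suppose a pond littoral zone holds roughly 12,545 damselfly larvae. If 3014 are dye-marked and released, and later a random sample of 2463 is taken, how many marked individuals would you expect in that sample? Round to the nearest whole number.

expected recaptures ≈ 592

Expected recaptures E[R] = M·C / N.
E[R] = 3014 × 2463 / 12545 = 7423482 / 12545 ≈ 591.7 → 592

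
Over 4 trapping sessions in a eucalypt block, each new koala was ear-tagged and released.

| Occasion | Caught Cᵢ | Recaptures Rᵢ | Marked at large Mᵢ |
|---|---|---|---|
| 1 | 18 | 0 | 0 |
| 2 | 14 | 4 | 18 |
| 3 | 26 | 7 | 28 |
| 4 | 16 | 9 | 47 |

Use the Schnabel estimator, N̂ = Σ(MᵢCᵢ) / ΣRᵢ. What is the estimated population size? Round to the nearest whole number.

Σ MᵢCᵢ = 0·18 + 18·14 + 28·26 + 47·16 = 0 + 252 + 728 + 752 = 1732
Σ Rᵢ = 0 + 4 + 7 + 9 = 20
N̂ = 1732 / 20 ≈ 86.6 → 87

N ≈ 87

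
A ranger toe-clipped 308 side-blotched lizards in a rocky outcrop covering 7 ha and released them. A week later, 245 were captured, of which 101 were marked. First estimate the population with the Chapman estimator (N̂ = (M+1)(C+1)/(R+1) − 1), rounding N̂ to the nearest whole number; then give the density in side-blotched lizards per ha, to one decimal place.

density ≈ 106.3 side-blotched lizards per ha

N̂ = 309·246/102 − 1 = 76014/102 − 1 ≈ 744.2 → 744
Density = N̂ / area = 744 / 7 ≈ 106.29 → 106.3 per ha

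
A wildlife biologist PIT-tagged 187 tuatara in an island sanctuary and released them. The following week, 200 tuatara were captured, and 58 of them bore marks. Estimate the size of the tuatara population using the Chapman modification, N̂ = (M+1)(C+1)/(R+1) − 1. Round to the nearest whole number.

N̂ = (187+1)(200+1)/(58+1) − 1 = 188·201/59 − 1
= 37788/59 − 1 ≈ 640.47 − 1 ≈ 639.47 → 639

N ≈ 639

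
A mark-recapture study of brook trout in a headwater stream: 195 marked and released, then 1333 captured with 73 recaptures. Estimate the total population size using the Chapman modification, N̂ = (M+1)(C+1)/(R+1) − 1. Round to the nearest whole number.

N ≈ 3532

N̂ = (195+1)(1333+1)/(73+1) − 1 = 196·1334/74 − 1
= 261464/74 − 1 ≈ 3533.3 − 1 ≈ 3532.3 → 3532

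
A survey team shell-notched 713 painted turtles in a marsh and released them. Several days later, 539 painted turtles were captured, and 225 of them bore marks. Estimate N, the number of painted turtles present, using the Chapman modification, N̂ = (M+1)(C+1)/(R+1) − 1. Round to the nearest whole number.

N ≈ 1705

N̂ = (713+1)(539+1)/(225+1) − 1 = 714·540/226 − 1
= 385560/226 − 1 ≈ 1706.0 − 1 ≈ 1705.0 → 1705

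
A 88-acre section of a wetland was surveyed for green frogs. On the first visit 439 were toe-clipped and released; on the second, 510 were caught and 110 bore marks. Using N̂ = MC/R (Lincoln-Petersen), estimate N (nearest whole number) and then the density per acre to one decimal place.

N̂ = 439·510/110 = 223890/110 ≈ 2035.4 → 2035
Density = N̂ / area = 2035 / 88 ≈ 23.12 → 23.1 per acre

density ≈ 23.1 green frogs per acre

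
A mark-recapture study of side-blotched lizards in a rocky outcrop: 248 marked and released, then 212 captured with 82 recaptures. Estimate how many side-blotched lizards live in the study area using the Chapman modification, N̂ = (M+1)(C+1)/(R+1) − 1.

N = 638

N̂ = (248+1)(212+1)/(82+1) − 1 = 249·213/83 − 1
= 53037/83 − 1 = 639 − 1 = 638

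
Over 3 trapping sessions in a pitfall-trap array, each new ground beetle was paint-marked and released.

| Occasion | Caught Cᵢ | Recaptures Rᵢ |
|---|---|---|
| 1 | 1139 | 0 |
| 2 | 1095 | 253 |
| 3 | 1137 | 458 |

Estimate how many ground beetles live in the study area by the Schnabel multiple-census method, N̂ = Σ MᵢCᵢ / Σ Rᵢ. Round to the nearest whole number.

N ≈ 4922

Marked at large before each occasion: Mᵢ = Σⱼ<ᵢ (Cⱼ − Rⱼ) → M1=0, M2=1139, M3=1981
Σ MᵢCᵢ = 0·1139 + 1139·1095 + 1981·1137 = 0 + 1247205 + 2252397 = 3499602
Σ Rᵢ = 0 + 253 + 458 = 711
N̂ = 3499602 / 711 ≈ 4922.1 → 4922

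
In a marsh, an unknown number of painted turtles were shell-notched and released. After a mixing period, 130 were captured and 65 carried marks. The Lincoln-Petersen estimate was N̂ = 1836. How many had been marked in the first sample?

From N = M·C/R: M = N·R / C = 1836·65 / 130 = 119340 / 130 = 918.

M = 918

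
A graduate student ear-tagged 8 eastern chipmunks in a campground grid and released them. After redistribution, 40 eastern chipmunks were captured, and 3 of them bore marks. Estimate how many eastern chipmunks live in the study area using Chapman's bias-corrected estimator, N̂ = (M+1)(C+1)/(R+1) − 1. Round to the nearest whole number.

N ≈ 91

N̂ = (8+1)(40+1)/(3+1) − 1 = 9·41/4 − 1
= 369/4 − 1 ≈ 92.2 − 1 ≈ 91.2 → 91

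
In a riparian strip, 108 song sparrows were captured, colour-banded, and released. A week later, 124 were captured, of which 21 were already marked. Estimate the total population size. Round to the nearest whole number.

N ≈ 638

Lincoln-Petersen assumes M/N = R/C, so N = M·C / R.
N = (108 × 124) / 21 = 13392 / 21 ≈ 637.7 → 638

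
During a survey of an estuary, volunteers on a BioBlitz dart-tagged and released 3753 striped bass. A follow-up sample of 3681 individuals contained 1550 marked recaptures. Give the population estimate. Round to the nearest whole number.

N = (3753 × 3681) / 1550 = 13814793 / 1550 ≈ 8912.8 → 8913

N ≈ 8913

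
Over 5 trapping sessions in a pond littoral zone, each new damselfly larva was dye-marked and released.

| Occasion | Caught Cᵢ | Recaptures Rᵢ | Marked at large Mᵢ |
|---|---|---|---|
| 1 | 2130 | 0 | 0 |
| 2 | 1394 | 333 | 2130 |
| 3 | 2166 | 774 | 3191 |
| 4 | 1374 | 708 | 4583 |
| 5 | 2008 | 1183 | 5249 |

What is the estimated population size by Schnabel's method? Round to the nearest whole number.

N ≈ 8912

Σ MᵢCᵢ = 0·2130 + 2130·1394 + 3191·2166 + 4583·1374 + 5249·2008 = 0 + 2969220 + 6911706 + 6297042 + 10539992 = 26717960
Σ Rᵢ = 0 + 333 + 774 + 708 + 1183 = 2998
N̂ = 26717960 / 2998 ≈ 8911.9 → 8912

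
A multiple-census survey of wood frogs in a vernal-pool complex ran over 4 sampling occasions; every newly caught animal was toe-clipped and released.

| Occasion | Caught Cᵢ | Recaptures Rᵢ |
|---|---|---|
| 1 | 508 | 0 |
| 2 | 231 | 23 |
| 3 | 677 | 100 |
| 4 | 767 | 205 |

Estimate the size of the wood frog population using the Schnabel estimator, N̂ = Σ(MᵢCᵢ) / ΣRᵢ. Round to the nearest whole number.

Marked at large before each occasion: Mᵢ = Σⱼ<ᵢ (Cⱼ − Rⱼ) → M1=0, M2=508, M3=716, M4=1293
Σ MᵢCᵢ = 0·508 + 508·231 + 716·677 + 1293·767 = 0 + 117348 + 484732 + 991731 = 1593811
Σ Rᵢ = 0 + 23 + 100 + 205 = 328
N̂ = 1593811 / 328 ≈ 4859.2 → 4859

N ≈ 4859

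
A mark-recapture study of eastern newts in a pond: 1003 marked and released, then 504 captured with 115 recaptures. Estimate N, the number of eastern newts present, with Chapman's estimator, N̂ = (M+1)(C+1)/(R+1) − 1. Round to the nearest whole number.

N̂ = (1003+1)(504+1)/(115+1) − 1 = 1004·505/116 − 1
= 507020/116 − 1 ≈ 4370.9 − 1 ≈ 4369.9 → 4370

N ≈ 4370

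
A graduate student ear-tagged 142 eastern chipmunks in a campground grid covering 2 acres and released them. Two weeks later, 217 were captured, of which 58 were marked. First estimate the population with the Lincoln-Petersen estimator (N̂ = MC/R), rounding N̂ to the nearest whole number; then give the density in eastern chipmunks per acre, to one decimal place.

N̂ = 142·217/58 = 30814/58 ≈ 531.3 → 531
Density = N̂ / area = 531 / 2 ≈ 265.50 → 265.5 per acre

density ≈ 265.5 eastern chipmunks per acre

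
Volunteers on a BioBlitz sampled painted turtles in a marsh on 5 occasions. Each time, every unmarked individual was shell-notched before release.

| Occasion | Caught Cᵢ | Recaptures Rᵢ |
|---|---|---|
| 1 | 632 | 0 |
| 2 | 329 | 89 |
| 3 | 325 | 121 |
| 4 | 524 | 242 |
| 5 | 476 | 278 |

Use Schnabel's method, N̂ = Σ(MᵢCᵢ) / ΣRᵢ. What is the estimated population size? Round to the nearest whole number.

N ≈ 2331

Marked at large before each occasion: Mᵢ = Σⱼ<ᵢ (Cⱼ − Rⱼ) → M1=0, M2=632, M3=872, M4=1076, M5=1358
Σ MᵢCᵢ = 0·632 + 632·329 + 872·325 + 1076·524 + 1358·476 = 0 + 207928 + 283400 + 563824 + 646408 = 1701560
Σ Rᵢ = 0 + 89 + 121 + 242 + 278 = 730
N̂ = 1701560 / 730 ≈ 2330.9 → 2331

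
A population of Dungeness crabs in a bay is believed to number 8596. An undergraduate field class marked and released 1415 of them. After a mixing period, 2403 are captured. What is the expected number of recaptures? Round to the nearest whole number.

Expected recaptures E[R] = M·C / N.
E[R] = 1415 × 2403 / 8596 = 3400245 / 8596 ≈ 395.6 → 396

expected recaptures ≈ 396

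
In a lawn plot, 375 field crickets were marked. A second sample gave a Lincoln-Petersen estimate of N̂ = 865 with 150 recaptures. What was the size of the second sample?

From N = M·C/R: C = N·R / M = 865·150 / 375 = 129750 / 375 = 346.

C = 346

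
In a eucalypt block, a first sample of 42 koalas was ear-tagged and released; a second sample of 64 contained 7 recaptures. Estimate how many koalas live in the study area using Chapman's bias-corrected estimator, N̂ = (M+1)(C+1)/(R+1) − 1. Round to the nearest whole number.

N ≈ 348

N̂ = (42+1)(64+1)/(7+1) − 1 = 43·65/8 − 1
= 2795/8 − 1 ≈ 349.4 − 1 ≈ 348.4 → 348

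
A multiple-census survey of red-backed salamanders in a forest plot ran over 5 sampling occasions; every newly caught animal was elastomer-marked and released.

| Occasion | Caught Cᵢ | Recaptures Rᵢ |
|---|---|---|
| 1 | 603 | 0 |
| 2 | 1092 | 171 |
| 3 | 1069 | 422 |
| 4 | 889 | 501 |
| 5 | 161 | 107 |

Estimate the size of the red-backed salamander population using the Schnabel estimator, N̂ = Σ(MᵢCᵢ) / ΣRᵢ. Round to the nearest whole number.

N ≈ 3855

Marked at large before each occasion: Mᵢ = Σⱼ<ᵢ (Cⱼ − Rⱼ) → M1=0, M2=603, M3=1524, M4=2171, M5=2559
Σ MᵢCᵢ = 0·603 + 603·1092 + 1524·1069 + 2171·889 + 2559·161 = 0 + 658476 + 1629156 + 1930019 + 411999 = 4629650
Σ Rᵢ = 0 + 171 + 422 + 501 + 107 = 1201
N̂ = 4629650 / 1201 ≈ 3854.8 → 3855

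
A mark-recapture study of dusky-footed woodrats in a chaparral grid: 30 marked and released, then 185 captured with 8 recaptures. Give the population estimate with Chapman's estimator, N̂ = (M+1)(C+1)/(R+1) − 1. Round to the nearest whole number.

N̂ = (30+1)(185+1)/(8+1) − 1 = 31·186/9 − 1
= 5766/9 − 1 ≈ 640.7 − 1 ≈ 639.7 → 640

N ≈ 640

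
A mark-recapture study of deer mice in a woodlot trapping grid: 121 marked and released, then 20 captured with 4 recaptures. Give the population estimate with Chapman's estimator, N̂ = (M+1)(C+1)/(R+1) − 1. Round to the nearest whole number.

N̂ = (121+1)(20+1)/(4+1) − 1 = 122·21/5 − 1
= 2562/5 − 1 ≈ 512.4 − 1 ≈ 511.4 → 511

N ≈ 511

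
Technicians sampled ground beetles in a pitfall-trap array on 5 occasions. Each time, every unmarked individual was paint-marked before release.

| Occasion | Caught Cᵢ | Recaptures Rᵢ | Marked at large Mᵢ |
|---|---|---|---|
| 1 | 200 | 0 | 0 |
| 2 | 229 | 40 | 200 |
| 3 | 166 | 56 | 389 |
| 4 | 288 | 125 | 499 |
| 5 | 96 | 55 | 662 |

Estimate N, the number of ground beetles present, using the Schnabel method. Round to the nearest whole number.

Σ MᵢCᵢ = 0·200 + 200·229 + 389·166 + 499·288 + 662·96 = 0 + 45800 + 64574 + 143712 + 63552 = 317638
Σ Rᵢ = 0 + 40 + 56 + 125 + 55 = 276
N̂ = 317638 / 276 ≈ 1150.9 → 1151

N ≈ 1151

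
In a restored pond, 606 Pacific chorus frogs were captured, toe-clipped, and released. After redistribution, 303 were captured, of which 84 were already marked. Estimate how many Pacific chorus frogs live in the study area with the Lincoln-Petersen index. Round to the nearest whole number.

If marked individuals mix randomly, R/C ≈ M/N, giving N ≈ M·C/R.
N = (606 × 303) / 84 = 183618 / 84 ≈ 2185.9 → 2186

N ≈ 2186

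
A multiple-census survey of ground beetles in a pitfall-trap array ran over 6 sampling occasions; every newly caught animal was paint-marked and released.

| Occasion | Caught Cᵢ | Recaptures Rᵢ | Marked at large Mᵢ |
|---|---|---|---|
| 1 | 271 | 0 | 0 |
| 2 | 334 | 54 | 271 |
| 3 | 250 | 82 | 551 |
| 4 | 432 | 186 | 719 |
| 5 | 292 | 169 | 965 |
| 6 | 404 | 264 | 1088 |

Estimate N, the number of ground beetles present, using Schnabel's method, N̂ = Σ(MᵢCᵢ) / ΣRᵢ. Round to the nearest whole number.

Σ MᵢCᵢ = 0·271 + 271·334 + 551·250 + 719·432 + 965·292 + 1088·404 = 0 + 90514 + 137750 + 310608 + 281780 + 439552 = 1260204
Σ Rᵢ = 0 + 54 + 82 + 186 + 169 + 264 = 755
N̂ = 1260204 / 755 ≈ 1669.1 → 1669

N ≈ 1669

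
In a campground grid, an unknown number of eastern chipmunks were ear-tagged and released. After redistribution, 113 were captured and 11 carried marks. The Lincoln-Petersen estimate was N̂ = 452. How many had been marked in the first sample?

M = 44

From N = M·C/R: M = N·R / C = 452·11 / 113 = 4972 / 113 = 44.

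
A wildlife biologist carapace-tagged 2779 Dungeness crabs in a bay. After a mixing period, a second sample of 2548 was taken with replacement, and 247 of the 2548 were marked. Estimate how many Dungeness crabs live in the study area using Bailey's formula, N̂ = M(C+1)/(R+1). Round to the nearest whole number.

N ≈ 28,563

N̂ = 2779·(2548+1)/(247+1) = 2779·2549/248 = 7083671/248 ≈ 28563.2 → 28563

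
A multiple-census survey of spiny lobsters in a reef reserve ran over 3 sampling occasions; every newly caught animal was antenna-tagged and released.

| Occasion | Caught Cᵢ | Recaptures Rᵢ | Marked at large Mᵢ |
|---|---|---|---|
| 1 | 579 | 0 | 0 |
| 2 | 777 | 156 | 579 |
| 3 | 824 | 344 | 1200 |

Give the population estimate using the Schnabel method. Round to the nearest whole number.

N ≈ 2877

Σ MᵢCᵢ = 0·579 + 579·777 + 1200·824 = 0 + 449883 + 988800 = 1438683
Σ Rᵢ = 0 + 156 + 344 = 500
N̂ = 1438683 / 500 ≈ 2877.4 → 2877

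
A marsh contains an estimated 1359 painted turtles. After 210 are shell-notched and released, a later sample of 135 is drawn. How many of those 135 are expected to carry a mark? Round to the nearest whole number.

expected recaptures ≈ 21

The marked fraction of the population is 210/1359, so in a sample of 135 expect C·(M/N) marked.
E[R] = 210 × 135 / 1359 = 28350 / 1359 ≈ 20.9 → 21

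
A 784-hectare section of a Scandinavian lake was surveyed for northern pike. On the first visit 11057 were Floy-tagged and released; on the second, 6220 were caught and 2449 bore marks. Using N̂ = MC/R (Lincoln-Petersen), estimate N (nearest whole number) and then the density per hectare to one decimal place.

density ≈ 35.8 northern pike per hectare

N̂ = 11057·6220/2449 = 68774540/2449 ≈ 28082.7 → 28083
Density = N̂ / area = 28083 / 784 ≈ 35.82 → 35.8 per hectare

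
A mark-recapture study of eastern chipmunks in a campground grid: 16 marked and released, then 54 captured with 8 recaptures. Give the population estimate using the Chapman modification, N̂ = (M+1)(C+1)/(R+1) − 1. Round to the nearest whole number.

N ≈ 103

N̂ = (16+1)(54+1)/(8+1) − 1 = 17·55/9 − 1
= 935/9 − 1 ≈ 103.9 − 1 ≈ 102.9 → 103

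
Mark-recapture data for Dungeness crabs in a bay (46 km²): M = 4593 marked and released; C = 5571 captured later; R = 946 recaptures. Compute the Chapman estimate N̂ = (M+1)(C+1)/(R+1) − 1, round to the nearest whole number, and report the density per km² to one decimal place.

N̂ = 4594·5572/947 − 1 = 25597768/947 − 1 ≈ 27029.4 → 27029
Density = N̂ / area = 27029 / 46 ≈ 587.59 → 587.6 per km²

density ≈ 587.6 Dungeness crabs per km²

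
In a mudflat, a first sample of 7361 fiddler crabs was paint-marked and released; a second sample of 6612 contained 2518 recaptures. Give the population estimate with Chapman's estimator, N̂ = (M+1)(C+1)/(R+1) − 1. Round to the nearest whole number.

N̂ = (7361+1)(6612+1)/(2518+1) − 1 = 7362·6613/2519 − 1
= 48684906/2519 − 1 ≈ 19327.1 − 1 ≈ 19326.1 → 19326

N ≈ 19,326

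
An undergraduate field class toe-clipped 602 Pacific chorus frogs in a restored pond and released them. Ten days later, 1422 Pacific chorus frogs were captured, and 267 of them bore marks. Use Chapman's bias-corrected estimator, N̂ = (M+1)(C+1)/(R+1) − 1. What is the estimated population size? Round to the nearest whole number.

N̂ = (602+1)(1422+1)/(267+1) − 1 = 603·1423/268 − 1
= 858069/268 − 1 ≈ 3201.8 − 1 ≈ 3200.8 → 3201

N ≈ 3201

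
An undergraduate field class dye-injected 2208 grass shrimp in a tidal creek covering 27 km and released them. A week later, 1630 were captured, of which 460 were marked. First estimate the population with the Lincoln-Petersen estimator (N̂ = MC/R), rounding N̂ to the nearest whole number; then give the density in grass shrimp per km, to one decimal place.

density ≈ 289.8 grass shrimp per km

N̂ = 2208·1630/460 = 3599040/460 = 7824
Density = N̂ / area = 7824 / 27 ≈ 289.78 → 289.8 per km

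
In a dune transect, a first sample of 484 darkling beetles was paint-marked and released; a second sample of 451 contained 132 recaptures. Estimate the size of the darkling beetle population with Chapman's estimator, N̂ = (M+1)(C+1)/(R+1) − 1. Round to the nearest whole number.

N̂ = (484+1)(451+1)/(132+1) − 1 = 485·452/133 − 1
= 219220/133 − 1 ≈ 1648.3 − 1 ≈ 1647.3 → 1647

N ≈ 1647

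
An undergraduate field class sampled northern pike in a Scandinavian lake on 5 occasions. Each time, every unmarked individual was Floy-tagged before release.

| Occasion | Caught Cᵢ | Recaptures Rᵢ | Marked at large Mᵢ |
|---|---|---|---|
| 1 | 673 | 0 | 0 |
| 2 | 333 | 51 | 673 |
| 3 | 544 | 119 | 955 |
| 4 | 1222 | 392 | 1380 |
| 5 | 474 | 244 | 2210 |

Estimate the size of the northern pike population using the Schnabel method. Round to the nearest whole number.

N ≈ 4315

Σ MᵢCᵢ = 0·673 + 673·333 + 955·544 + 1380·1222 + 2210·474 = 0 + 224109 + 519520 + 1686360 + 1047540 = 3477529
Σ Rᵢ = 0 + 51 + 119 + 392 + 244 = 806
N̂ = 3477529 / 806 ≈ 4314.6 → 4315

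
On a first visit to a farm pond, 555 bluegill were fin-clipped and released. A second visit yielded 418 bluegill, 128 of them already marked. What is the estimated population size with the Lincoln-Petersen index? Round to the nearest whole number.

N ≈ 1812

The marked fraction in the recapture sample should equal the marked fraction in the population: 128/418 = 555/N.
N = (555 × 418) / 128 = 231990 / 128 ≈ 1812.4 → 1812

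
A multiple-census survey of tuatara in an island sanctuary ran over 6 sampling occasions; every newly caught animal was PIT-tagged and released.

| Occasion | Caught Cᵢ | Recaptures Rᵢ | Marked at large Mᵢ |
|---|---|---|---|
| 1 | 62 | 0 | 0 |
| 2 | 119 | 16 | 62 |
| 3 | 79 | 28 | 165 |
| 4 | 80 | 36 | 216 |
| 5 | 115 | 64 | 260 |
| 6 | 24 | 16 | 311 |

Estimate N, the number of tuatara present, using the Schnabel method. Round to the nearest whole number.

Σ MᵢCᵢ = 0·62 + 62·119 + 165·79 + 216·80 + 260·115 + 311·24 = 0 + 7378 + 13035 + 17280 + 29900 + 7464 = 75057
Σ Rᵢ = 0 + 16 + 28 + 36 + 64 + 16 = 160
N̂ = 75057 / 160 ≈ 469.1 → 469

N ≈ 469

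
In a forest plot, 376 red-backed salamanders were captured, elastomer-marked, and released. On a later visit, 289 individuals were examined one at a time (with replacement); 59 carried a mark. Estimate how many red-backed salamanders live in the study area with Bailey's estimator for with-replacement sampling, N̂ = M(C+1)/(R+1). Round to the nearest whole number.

N ≈ 1817

N̂ = 376·(289+1)/(59+1) = 376·290/60 = 109040/60 ≈ 1817.3 → 1817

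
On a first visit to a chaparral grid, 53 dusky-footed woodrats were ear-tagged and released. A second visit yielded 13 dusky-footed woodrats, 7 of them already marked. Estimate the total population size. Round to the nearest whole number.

N ≈ 98

Lincoln-Petersen assumes M/N = R/C, so N = M·C / R.
N = (53 × 13) / 7 = 689 / 7 ≈ 98.4 → 98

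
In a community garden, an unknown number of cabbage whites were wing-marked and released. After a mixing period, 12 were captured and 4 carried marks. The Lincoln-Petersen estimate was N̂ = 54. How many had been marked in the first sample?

M = 18

From N = M·C/R: M = N·R / C = 54·4 / 12 = 216 / 12 = 18.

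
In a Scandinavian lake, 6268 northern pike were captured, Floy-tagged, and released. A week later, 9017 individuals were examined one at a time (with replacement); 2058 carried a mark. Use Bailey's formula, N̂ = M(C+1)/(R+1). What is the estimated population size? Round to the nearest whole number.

N̂ = 6268·(9017+1)/(2058+1) = 6268·9018/2059 = 56524824/2059 ≈ 27452.6 → 27453

N ≈ 27,453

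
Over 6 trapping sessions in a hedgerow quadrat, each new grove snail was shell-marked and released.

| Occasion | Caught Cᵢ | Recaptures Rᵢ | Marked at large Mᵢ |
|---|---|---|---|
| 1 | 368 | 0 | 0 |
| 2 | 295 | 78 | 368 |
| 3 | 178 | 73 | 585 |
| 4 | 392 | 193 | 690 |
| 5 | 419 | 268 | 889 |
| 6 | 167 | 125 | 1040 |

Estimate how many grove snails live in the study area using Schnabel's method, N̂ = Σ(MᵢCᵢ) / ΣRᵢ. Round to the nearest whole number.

Σ MᵢCᵢ = 0·368 + 368·295 + 585·178 + 690·392 + 889·419 + 1040·167 = 0 + 108560 + 104130 + 270480 + 372491 + 173680 = 1029341
Σ Rᵢ = 0 + 78 + 73 + 193 + 268 + 125 = 737
N̂ = 1029341 / 737 ≈ 1396.7 → 1397

N ≈ 1397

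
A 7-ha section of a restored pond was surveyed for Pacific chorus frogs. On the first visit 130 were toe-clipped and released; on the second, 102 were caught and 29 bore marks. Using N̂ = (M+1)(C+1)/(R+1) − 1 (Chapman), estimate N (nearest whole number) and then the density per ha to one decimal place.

density ≈ 64.1 Pacific chorus frogs per ha

N̂ = 131·103/30 − 1 = 13493/30 − 1 ≈ 448.8 → 449
Density = N̂ / area = 449 / 7 ≈ 64.14 → 64.1 per ha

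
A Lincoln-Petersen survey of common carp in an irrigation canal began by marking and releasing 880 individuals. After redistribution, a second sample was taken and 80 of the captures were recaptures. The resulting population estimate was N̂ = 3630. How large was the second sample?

C = 330

From N = M·C/R: C = N·R / M = 3630·80 / 880 = 290400 / 880 = 330.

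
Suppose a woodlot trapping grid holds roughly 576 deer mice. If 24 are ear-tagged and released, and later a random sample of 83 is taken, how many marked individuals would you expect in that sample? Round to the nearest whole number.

The marked fraction of the population is 24/576, so in a sample of 83 expect C·(M/N) marked.
E[R] = 24 × 83 / 576 = 1992 / 576 ≈ 3.46 → 3

expected recaptures ≈ 3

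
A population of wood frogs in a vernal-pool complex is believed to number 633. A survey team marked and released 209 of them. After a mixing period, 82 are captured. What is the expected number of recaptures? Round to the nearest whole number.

The marked fraction of the population is 209/633, so in a sample of 82 expect C·(M/N) marked.
E[R] = 209 × 82 / 633 = 17138 / 633 ≈ 27.1 → 27

expected recaptures ≈ 27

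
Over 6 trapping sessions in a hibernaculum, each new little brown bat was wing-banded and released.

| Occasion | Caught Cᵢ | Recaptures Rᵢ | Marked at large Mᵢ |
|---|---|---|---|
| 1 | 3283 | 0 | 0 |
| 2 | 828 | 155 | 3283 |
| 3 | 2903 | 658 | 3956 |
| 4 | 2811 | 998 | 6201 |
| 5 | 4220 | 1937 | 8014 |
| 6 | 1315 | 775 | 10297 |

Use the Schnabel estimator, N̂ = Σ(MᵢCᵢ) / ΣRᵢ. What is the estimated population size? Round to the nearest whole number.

Σ MᵢCᵢ = 0·3283 + 3283·828 + 3956·2903 + 6201·2811 + 8014·4220 + 10297·1315 = 0 + 2718324 + 11484268 + 17431011 + 33819080 + 13540555 = 78993238
Σ Rᵢ = 0 + 155 + 658 + 998 + 1937 + 775 = 4523
N̂ = 78993238 / 4523 ≈ 17464.8 → 17465

N ≈ 17,465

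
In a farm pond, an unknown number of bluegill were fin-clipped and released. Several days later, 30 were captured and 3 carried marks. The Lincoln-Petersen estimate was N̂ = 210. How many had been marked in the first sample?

M = 21

From N = M·C/R: M = N·R / C = 210·3 / 30 = 630 / 30 = 21.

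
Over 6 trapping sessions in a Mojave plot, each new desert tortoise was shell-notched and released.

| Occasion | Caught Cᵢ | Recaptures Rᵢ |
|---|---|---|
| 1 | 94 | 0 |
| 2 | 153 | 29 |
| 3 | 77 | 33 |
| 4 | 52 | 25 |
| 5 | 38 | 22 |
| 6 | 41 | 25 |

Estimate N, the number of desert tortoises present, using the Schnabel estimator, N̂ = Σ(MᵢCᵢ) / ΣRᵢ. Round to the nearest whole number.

N ≈ 510

Marked at large before each occasion: Mᵢ = Σⱼ<ᵢ (Cⱼ − Rⱼ) → M1=0, M2=94, M3=218, M4=262, M5=289, M6=305
Σ MᵢCᵢ = 0·94 + 94·153 + 218·77 + 262·52 + 289·38 + 305·41 = 0 + 14382 + 16786 + 13624 + 10982 + 12505 = 68279
Σ Rᵢ = 0 + 29 + 33 + 25 + 22 + 25 = 134
N̂ = 68279 / 134 ≈ 509.5 → 510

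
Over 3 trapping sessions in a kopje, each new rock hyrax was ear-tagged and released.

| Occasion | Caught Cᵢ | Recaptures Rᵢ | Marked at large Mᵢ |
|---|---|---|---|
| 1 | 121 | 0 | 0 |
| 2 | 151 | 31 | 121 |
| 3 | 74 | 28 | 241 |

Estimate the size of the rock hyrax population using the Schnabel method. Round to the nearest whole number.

Σ MᵢCᵢ = 0·121 + 121·151 + 241·74 = 0 + 18271 + 17834 = 36105
Σ Rᵢ = 0 + 31 + 28 = 59
N̂ = 36105 / 59 ≈ 611.9 → 612

N ≈ 612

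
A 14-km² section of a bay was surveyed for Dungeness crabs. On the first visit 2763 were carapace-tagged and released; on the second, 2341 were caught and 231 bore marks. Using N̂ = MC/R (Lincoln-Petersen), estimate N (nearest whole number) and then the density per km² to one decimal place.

density ≈ 2000.1 Dungeness crabs per km²

N̂ = 2763·2341/231 = 6468183/231 ≈ 28000.8 → 28001
Density = N̂ / area = 28001 / 14 ≈ 2000.07 → 2000.1 per km²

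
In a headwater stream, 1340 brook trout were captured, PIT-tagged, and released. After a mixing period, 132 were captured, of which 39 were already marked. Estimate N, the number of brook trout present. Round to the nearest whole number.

N ≈ 4535

N = (1340 × 132) / 39 = 176880 / 39 ≈ 4535.4 → 4535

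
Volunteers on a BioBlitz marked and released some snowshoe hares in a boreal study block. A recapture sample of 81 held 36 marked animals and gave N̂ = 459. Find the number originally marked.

From N = M·C/R: M = N·R / C = 459·36 / 81 = 16524 / 81 = 204.

M = 204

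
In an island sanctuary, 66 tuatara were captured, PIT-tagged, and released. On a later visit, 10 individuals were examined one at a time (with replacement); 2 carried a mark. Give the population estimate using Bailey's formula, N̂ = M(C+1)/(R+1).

N = 242

N̂ = 66·(10+1)/(2+1) = 66·11/3 = 726/3 = 242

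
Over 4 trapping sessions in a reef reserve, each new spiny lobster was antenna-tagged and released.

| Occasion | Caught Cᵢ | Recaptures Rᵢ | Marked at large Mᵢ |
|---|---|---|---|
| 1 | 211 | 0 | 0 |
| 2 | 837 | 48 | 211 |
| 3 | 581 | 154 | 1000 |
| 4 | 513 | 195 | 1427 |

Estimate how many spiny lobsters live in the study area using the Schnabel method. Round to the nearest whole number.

N ≈ 3752

Σ MᵢCᵢ = 0·211 + 211·837 + 1000·581 + 1427·513 = 0 + 176607 + 581000 + 732051 = 1489658
Σ Rᵢ = 0 + 48 + 154 + 195 = 397
N̂ = 1489658 / 397 ≈ 3752.3 → 3752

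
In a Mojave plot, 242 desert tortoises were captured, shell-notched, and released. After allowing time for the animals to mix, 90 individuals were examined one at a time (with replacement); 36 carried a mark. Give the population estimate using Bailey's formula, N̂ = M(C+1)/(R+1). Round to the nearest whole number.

N ≈ 595

N̂ = 242·(90+1)/(36+1) = 242·91/37 = 22022/37 ≈ 595.2 → 595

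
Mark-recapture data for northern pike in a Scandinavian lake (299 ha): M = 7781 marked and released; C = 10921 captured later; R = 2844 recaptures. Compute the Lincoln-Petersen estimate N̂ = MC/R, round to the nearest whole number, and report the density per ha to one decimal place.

density ≈ 99.9 northern pike per ha

N̂ = 7781·10921/2844 = 84976301/2844 ≈ 29879.1 → 29879
Density = N̂ / area = 29879 / 299 ≈ 99.93 → 99.9 per ha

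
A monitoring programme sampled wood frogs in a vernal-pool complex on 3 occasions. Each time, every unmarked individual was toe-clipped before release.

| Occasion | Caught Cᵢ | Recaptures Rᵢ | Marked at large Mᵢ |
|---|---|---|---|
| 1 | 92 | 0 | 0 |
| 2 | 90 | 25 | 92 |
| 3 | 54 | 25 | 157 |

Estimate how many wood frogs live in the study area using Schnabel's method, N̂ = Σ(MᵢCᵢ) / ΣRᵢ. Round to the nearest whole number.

Σ MᵢCᵢ = 0·92 + 92·90 + 157·54 = 0 + 8280 + 8478 = 16758
Σ Rᵢ = 0 + 25 + 25 = 50
N̂ = 16758 / 50 ≈ 335.2 → 335

N ≈ 335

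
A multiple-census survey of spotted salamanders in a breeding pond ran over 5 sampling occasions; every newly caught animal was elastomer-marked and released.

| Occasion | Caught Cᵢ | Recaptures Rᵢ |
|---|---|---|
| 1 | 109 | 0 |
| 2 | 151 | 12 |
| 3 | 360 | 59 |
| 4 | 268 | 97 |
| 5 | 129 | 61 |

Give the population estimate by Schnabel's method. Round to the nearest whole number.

Marked at large before each occasion: Mᵢ = Σⱼ<ᵢ (Cⱼ − Rⱼ) → M1=0, M2=109, M3=248, M4=549, M5=720
Σ MᵢCᵢ = 0·109 + 109·151 + 248·360 + 549·268 + 720·129 = 0 + 16459 + 89280 + 147132 + 92880 = 345751
Σ Rᵢ = 0 + 12 + 59 + 97 + 61 = 229
N̂ = 345751 / 229 ≈ 1509.8 → 1510

N ≈ 1510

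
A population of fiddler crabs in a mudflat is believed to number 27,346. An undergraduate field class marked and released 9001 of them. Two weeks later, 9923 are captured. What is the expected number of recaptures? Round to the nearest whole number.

The marked fraction of the population is 9001/27346, so in a sample of 9923 expect C·(M/N) marked.
E[R] = 9001 × 9923 / 27346 = 89316923 / 27346 ≈ 3266.2 → 3266

expected recaptures ≈ 3266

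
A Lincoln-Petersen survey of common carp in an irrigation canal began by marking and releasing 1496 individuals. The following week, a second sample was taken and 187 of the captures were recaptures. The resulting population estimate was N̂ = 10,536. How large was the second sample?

C = 1317

From N = M·C/R: C = N·R / M = 10536·187 / 1496 = 1970232 / 1496 = 1317.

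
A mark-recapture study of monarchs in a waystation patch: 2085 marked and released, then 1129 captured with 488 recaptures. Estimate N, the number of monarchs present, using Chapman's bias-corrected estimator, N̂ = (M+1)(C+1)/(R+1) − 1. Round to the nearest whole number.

N̂ = (2085+1)(1129+1)/(488+1) − 1 = 2086·1130/489 − 1
= 2357180/489 − 1 ≈ 4820.4 − 1 ≈ 4819.4 → 4819

N ≈ 4819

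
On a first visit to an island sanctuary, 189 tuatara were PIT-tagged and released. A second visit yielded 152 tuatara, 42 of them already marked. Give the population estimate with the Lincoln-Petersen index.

N = (189 × 152) / 42 = 28728 / 42 = 684

N = 684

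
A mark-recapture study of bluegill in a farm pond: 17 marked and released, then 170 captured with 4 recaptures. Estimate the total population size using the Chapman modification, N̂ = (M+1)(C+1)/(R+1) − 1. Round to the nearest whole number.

N̂ = (17+1)(170+1)/(4+1) − 1 = 18·171/5 − 1
= 3078/5 − 1 ≈ 615.6 − 1 ≈ 614.6 → 615

N ≈ 615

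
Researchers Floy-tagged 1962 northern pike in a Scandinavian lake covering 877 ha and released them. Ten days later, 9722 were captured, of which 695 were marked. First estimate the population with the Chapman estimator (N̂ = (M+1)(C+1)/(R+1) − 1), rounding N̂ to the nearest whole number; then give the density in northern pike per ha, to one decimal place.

density ≈ 31.3 northern pike per ha

N̂ = 1963·9723/696 − 1 = 19086249/696 − 1 ≈ 27421.8 → 27422
Density = N̂ / area = 27422 / 877 ≈ 31.27 → 31.3 per ha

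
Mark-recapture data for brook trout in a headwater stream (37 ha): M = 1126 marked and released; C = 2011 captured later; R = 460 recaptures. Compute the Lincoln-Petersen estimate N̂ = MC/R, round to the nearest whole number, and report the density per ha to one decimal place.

N̂ = 1126·2011/460 = 2264386/460 ≈ 4922.6 → 4923
Density = N̂ / area = 4923 / 37 ≈ 133.05 → 133.1 per ha

density ≈ 133.1 brook trout per ha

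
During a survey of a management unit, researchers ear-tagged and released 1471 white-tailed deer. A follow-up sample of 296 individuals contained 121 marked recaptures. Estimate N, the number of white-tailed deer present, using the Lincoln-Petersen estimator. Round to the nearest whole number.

N ≈ 3598

N = (1471 × 296) / 121 = 435416 / 121 ≈ 3598.48 → 3598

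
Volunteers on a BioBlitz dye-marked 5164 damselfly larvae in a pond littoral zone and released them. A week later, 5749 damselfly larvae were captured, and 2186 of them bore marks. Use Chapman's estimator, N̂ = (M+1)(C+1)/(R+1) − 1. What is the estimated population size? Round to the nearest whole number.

N̂ = (5164+1)(5749+1)/(2186+1) − 1 = 5165·5750/2187 − 1
= 29698750/2187 − 1 ≈ 13579.7 − 1 ≈ 13578.7 → 13579

N ≈ 13,579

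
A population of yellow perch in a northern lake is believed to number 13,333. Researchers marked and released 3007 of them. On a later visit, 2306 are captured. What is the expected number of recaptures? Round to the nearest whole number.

expected recaptures ≈ 520

Expected recaptures E[R] = M·C / N.
E[R] = 3007 × 2306 / 13333 = 6934142 / 13333 ≈ 520.1 → 520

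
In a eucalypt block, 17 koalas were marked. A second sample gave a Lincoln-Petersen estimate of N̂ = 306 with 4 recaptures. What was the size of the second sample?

C = 72

From N = M·C/R: C = N·R / M = 306·4 / 17 = 1224 / 17 = 72.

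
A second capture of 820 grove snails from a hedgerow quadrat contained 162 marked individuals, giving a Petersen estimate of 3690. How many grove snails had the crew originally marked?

M = 729

From N = M·C/R: M = N·R / C = 3690·162 / 820 = 597780 / 820 = 729.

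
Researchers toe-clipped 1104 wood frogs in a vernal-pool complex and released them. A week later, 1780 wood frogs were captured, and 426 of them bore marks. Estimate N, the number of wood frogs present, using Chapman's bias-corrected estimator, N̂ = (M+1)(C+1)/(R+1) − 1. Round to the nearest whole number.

N̂ = (1104+1)(1780+1)/(426+1) − 1 = 1105·1781/427 − 1
= 1968005/427 − 1 ≈ 4608.9 − 1 ≈ 4607.9 → 4608

N ≈ 4608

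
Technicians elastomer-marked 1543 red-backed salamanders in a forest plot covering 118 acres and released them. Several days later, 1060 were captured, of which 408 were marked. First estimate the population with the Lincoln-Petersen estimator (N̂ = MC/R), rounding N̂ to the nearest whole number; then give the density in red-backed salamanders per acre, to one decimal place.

N̂ = 1543·1060/408 = 1635580/408 ≈ 4008.8 → 4009
Density = N̂ / area = 4009 / 118 ≈ 33.97 → 34.0 per acre

density ≈ 34.0 red-backed salamanders per acre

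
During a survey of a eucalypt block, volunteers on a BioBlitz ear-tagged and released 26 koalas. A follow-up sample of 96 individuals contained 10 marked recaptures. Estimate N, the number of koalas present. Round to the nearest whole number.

N ≈ 250

Lincoln-Petersen assumes M/N = R/C, so N = M·C / R.
N = (26 × 96) / 10 = 2496 / 10 ≈ 249.6 → 250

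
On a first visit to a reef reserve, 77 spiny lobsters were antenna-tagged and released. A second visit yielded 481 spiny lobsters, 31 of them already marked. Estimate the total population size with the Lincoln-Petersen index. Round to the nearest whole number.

N ≈ 1195

If marked individuals mix randomly, R/C ≈ M/N, giving N ≈ M·C/R.
N = (77 × 481) / 31 = 37037 / 31 ≈ 1194.7 → 1195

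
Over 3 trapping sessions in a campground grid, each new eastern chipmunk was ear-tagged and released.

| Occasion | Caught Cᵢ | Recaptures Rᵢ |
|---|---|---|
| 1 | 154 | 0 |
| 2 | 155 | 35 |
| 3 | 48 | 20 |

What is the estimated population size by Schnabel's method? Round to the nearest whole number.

Marked at large before each occasion: Mᵢ = Σⱼ<ᵢ (Cⱼ − Rⱼ) → M1=0, M2=154, M3=274
Σ MᵢCᵢ = 0·154 + 154·155 + 274·48 = 0 + 23870 + 13152 = 37022
Σ Rᵢ = 0 + 35 + 20 = 55
N̂ = 37022 / 55 ≈ 673.1 → 673

N ≈ 673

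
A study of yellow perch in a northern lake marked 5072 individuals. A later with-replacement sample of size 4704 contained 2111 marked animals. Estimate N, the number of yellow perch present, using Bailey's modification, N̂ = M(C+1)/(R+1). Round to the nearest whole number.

N̂ = 5072·(4704+1)/(2111+1) = 5072·4705/2112 = 23863760/2112 ≈ 11299.1 → 11299

N ≈ 11,299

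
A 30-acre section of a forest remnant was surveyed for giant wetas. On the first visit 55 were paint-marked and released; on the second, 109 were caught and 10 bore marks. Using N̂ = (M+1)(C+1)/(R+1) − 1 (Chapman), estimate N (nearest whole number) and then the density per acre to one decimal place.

density ≈ 18.6 giant wetas per acre

N̂ = 56·110/11 − 1 = 6160/11 − 1 = 559
Density = N̂ / area = 559 / 30 ≈ 18.63 → 18.6 per acre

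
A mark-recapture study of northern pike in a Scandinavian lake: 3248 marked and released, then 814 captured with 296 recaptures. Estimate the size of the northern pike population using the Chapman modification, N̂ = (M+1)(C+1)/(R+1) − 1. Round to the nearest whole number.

N̂ = (3248+1)(814+1)/(296+1) − 1 = 3249·815/297 − 1
= 2647935/297 − 1 ≈ 8915.6 − 1 ≈ 8914.6 → 8915

N ≈ 8915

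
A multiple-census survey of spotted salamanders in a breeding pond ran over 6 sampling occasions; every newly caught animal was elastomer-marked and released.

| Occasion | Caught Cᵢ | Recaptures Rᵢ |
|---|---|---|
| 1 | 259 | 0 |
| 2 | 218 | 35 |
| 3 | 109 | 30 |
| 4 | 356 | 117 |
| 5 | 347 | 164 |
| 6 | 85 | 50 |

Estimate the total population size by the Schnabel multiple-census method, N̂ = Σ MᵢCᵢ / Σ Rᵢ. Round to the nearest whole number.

Marked at large before each occasion: Mᵢ = Σⱼ<ᵢ (Cⱼ − Rⱼ) → M1=0, M2=259, M3=442, M4=521, M5=760, M6=943
Σ MᵢCᵢ = 0·259 + 259·218 + 442·109 + 521·356 + 760·347 + 943·85 = 0 + 56462 + 48178 + 185476 + 263720 + 80155 = 633991
Σ Rᵢ = 0 + 35 + 30 + 117 + 164 + 50 = 396
N̂ = 633991 / 396 ≈ 1601.0 → 1601

N ≈ 1601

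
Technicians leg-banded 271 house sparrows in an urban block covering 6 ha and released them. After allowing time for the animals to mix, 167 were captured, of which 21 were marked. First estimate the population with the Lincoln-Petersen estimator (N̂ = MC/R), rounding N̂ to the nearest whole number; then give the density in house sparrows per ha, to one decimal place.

N̂ = 271·167/21 = 45257/21 ≈ 2155.1 → 2155
Density = N̂ / area = 2155 / 6 ≈ 359.17 → 359.2 per ha

density ≈ 359.2 house sparrows per ha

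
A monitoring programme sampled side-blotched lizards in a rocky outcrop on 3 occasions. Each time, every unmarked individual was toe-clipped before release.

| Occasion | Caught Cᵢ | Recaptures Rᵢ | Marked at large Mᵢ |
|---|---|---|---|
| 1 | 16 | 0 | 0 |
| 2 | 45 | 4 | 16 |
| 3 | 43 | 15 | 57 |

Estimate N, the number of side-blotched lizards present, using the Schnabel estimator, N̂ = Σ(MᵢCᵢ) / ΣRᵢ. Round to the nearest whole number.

Σ MᵢCᵢ = 0·16 + 16·45 + 57·43 = 0 + 720 + 2451 = 3171
Σ Rᵢ = 0 + 4 + 15 = 19
N̂ = 3171 / 19 ≈ 166.9 → 167

N ≈ 167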